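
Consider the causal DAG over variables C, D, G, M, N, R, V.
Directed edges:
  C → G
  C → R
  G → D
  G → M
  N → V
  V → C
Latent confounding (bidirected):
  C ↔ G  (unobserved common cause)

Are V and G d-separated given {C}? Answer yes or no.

Bayes-Ball from V | {C} reaches {D,G,M,N}.
G ∈ reach(V|{C}) ⇒ V ⊥̸ G | {C}.

No — V and G are d-connected given {C}.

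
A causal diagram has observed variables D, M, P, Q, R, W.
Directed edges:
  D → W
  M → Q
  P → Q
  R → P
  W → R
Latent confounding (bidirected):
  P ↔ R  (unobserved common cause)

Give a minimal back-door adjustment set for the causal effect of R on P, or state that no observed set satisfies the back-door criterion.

desc(R)\{R}={P,Q}; candidates ⊆ {D,M,W}.
R↔P: latent back-door arc(s) into R.
size 0: {}; under {} R still reaches {D,P,Q,W} ∋ P.
size 1: {D}, {M}, {W}; under {D} R still reaches {P,Q,W} ∋ P.
size 2: {D,M}, {D,W}, {M,W}; under {D,M} R still reaches {P,Q,W} ∋ P.
R↔P cannot be blocked by any observed set — no back-door set.

R→P: no observed back-door set.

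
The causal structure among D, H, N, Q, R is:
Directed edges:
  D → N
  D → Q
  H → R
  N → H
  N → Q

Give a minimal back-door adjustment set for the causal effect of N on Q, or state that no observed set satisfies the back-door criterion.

desc(N)\{N}={H,Q,R}; candidates ⊆ {D}.
size 0: {}; under {} N still reaches {D,Q} ∋ Q.
{D}: N⊥Q given {D} in G with N→· removed — back-door holds.

N→Q: minimal back-door set {D}.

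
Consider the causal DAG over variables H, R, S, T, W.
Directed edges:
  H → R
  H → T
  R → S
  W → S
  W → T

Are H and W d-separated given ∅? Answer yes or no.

Bayes-Ball from H | ∅ reaches {R,S,T}.
W ∉ reach(H|∅) ⇒ H ⊥ W | ∅.

Yes — H ⊥ W | ∅.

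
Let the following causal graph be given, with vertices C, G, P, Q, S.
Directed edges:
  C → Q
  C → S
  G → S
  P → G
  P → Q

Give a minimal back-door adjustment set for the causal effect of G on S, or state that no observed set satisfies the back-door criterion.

desc(G)\{G}={S}; candidates ⊆ {C,P,Q}.
∅: G⊥S given ∅ in G with G→· removed — back-door holds.

G→S: minimal back-door set ∅.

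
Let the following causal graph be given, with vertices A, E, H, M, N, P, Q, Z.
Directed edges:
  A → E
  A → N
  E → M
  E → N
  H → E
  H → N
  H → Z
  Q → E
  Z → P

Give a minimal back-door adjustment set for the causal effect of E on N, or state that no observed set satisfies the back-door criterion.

desc(E)\{E}={M,N}; candidates ⊆ {A,H,P,Q,Z}.
size 0: {}; under {} E still reaches {A,H,N,P,Q,Z} ∋ N.
size 1: {A}, {H}, {P} …(+2); under {A} E still reaches {H,N,P,Q,Z} ∋ N.
{A,H}: E⊥N given {A,H} in G with E→· removed — back-door holds.

E→N: minimal back-door set {A, H}.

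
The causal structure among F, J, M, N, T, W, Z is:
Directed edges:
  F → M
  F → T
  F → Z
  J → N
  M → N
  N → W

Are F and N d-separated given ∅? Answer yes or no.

Bayes-Ball from F | ∅ reaches {M,N,T,W,Z}.
N ∈ reach(F|∅) ⇒ F ⊥̸ N | ∅.

No — F and N are d-connected given ∅.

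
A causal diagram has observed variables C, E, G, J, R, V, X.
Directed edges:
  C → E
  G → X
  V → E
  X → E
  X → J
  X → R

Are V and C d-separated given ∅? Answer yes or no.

Bayes-Ball from V | ∅ reaches {E}.
C ∉ reach(V|∅) ⇒ V ⊥ C | ∅.

Yes — V ⊥ C | ∅.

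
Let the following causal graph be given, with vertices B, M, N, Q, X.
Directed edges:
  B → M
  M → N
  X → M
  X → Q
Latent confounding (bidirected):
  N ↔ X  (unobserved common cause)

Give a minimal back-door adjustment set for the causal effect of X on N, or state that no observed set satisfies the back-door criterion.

desc(X)\{X}={M,N,Q}; candidates ⊆ {B}.
X↔N: latent back-door arc(s) into X.
size 0: {}; under {} X still reaches {N} ∋ N.
size 1: {B}; under {B} X still reaches {N} ∋ N.
X↔N cannot be blocked by any observed set — no back-door set.

X→N: no observed back-door set.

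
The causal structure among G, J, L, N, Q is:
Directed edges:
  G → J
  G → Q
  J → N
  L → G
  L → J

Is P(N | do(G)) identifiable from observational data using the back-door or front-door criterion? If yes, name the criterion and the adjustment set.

P(N|do(G)): backdoor, adjust for {L}.

desc(G)\{G}={J,N,Q}; candidates ⊆ {L}.
size 0: {}; under {} G still reaches {J,L,N} ∋ N.
{L}: G⊥N given {L} in G with G→· removed — back-door holds.
P(N|do(G)) = Σ_{L} P(N|G,L)·P(L).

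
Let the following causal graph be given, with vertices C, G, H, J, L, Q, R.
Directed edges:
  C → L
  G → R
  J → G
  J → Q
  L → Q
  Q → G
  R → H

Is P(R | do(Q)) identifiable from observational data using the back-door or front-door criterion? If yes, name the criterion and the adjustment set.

P(R|do(Q)): backdoor, adjust for {J}.

desc(Q)\{Q}={G,H,R}; candidates ⊆ {C,J,L}.
size 0: {}; under {} Q still reaches {C,G,H,J,L,R} ∋ R.
{J}: Q⊥R given {J} in G with Q→· removed — back-door holds.
P(R|do(Q)) = Σ_{J} P(R|Q,J)·P(J).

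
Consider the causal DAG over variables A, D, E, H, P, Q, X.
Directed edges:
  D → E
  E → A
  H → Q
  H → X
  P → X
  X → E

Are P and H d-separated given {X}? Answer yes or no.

Bayes-Ball from P | {X} reaches {H,Q}.
H ∈ reach(P|{X}) ⇒ P ⊥̸ H | {X}.

No — P and H are d-connected given {X}.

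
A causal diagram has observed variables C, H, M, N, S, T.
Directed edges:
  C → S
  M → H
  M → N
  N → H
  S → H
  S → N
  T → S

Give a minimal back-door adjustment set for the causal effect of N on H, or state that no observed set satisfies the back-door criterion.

N→H: minimal back-door set {M, S}.

desc(N)\{N}={H}; candidates ⊆ {C,M,S,T}.
size 0: {}; under {} N still reaches {C,H,M,S,T} ∋ H.
size 1: {C}, {M}, {S} …(+1); under {C} N still reaches {H,M,S,T} ∋ H.
{M,S}: N⊥H given {M,S} in G with N→· removed — back-door holds.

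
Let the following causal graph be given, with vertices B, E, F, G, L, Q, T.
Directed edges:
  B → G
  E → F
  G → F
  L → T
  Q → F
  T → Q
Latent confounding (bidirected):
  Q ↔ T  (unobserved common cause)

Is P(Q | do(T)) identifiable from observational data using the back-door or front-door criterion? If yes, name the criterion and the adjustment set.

P(Q|do(T)): not identifiable (no BD/FD set).

desc(T)\{T}={F,Q}; candidates ⊆ {B,E,G,L}.
T↔Q: latent back-door arc(s) into T.
size 0: {}; under {} T still reaches {F,L,Q} ∋ Q.
size 1: {B}, {E}, {G} …(+1); under {B} T still reaches {F,L,Q} ∋ Q.
size 2: {B,E}, {B,G}, {B,L} …(+3); under {B,E} T still reaches {F,L,Q} ∋ Q.
T↔Q cannot be blocked by any observed set — no back-door set.
No mediator lies on a directed T→…→Q path.
Neither criterion identifies P(Q|do(T)) in this graph.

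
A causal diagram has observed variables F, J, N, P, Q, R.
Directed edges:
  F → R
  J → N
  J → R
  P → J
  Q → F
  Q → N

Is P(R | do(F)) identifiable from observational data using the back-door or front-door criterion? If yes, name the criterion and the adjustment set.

P(R|do(F)): backdoor, adjust for ∅.

desc(F)\{F}={R}; candidates ⊆ {J,N,P,Q}.
∅: F⊥R given ∅ in G with F→· removed — back-door holds.
P(R|do(F)) = P(R|F) — no adjustment needed.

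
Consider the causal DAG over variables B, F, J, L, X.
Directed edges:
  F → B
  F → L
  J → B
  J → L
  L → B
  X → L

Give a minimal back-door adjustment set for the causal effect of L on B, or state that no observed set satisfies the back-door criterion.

desc(L)\{L}={B}; candidates ⊆ {F,J,X}.
size 0: {}; under {} L still reaches {B,F,J,X} ∋ B.
size 1: {F}, {J}, {X}; under {F} L still reaches {B,J,X} ∋ B.
{F,J}: L⊥B given {F,J} in G with L→· removed — back-door holds.

L→B: minimal back-door set {F, J}.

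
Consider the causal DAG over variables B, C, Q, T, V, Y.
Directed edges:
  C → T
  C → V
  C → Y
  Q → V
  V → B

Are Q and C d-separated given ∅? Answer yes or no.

Bayes-Ball from Q | ∅ reaches {B,V}.
C ∉ reach(Q|∅) ⇒ Q ⊥ C | ∅.

Yes — Q ⊥ C | ∅.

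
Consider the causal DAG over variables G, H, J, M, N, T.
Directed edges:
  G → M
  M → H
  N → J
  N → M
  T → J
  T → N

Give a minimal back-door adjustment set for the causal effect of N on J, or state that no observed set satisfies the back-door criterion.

desc(N)\{N}={H,J,M}; candidates ⊆ {G,T}.
size 0: {}; under {} N still reaches {J,T} ∋ J.
{T}: N⊥J given {T} in G with N→· removed — back-door holds.

N→J: minimal back-door set {T}.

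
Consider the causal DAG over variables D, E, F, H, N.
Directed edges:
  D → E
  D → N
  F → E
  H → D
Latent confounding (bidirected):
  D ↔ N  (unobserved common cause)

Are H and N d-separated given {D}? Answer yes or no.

Bayes-Ball from H | {D} reaches {N}.
N ∈ reach(H|{D}) ⇒ H ⊥̸ N | {D}.

No — H and N are d-connected given {D}.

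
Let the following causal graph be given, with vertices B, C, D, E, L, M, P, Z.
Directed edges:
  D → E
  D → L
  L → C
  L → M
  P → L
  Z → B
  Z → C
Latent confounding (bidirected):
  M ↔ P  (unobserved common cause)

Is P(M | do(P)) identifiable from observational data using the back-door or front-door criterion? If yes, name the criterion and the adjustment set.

P(M|do(P)): frontdoor, adjust for {L}.

desc(P)\{P}={C,L,M}; candidates ⊆ {B,D,E,Z}.
P↔M: latent back-door arc(s) into P.
size 0: {}; under {} P still reaches {M} ∋ M.
size 1: {B}, {D}, {E} …(+1); under {B} P still reaches {M} ∋ M.
size 2: {B,D}, {B,E}, {B,Z} …(+3); under {B,D} P still reaches {M} ∋ M.
P↔M cannot be blocked by any observed set — no back-door set.
{L}: (i) intercepts every directed P→M path; (ii) no back-door P→{L}; (iii) {P} blocks every back-door {L}→M. Front-door holds.
P(M|do(P)) = Σ_{L} P(L|P) Σ_{P'} P(M|L,P')P(P').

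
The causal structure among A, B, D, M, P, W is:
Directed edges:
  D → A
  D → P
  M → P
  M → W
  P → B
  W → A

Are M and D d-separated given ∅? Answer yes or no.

Yes — M ⊥ D | ∅.

Bayes-Ball from M | ∅ reaches {A,B,P,W}.
D ∉ reach(M|∅) ⇒ M ⊥ D | ∅.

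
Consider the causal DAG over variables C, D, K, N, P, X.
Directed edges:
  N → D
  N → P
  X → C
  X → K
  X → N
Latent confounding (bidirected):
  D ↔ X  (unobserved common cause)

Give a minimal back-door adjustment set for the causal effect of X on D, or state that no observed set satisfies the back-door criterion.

desc(X)\{X}={C,D,K,N,P}; candidates ⊆ {—}.
X↔D: latent back-door arc(s) into X.
size 0: {}; under {} X still reaches {D} ∋ D.
X↔D cannot be blocked by any observed set — no back-door set.

X→D: no observed back-door set.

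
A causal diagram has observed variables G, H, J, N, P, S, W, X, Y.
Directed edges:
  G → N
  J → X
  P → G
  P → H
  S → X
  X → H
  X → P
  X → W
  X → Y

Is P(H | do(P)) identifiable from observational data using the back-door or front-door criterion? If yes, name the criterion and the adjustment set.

P(H|do(P)): backdoor, adjust for {X}.

desc(P)\{P}={G,H,N}; candidates ⊆ {J,S,W,X,Y}.
size 0: {}; under {} P still reaches {H,J,S,W,X,Y} ∋ H.
{X}: P⊥H given {X} in G with P→· removed — back-door holds.
P(H|do(P)) = Σ_{X} P(H|P,X)·P(X).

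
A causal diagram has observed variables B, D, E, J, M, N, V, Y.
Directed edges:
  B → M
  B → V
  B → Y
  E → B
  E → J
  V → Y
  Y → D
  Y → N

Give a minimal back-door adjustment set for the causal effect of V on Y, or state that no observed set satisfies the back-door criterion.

V→Y: minimal back-door set {B}.

desc(V)\{V}={D,N,Y}; candidates ⊆ {B,E,J,M}.
size 0: {}; under {} V still reaches {B,D,E,J,M,N,Y} ∋ Y.
{B}: V⊥Y given {B} in G with V→· removed — back-door holds.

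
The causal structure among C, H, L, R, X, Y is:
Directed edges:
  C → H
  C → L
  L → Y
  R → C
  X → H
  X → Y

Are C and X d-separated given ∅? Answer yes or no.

Bayes-Ball from C | ∅ reaches {H,L,R,Y}.
X ∉ reach(C|∅) ⇒ C ⊥ X | ∅.

Yes — C ⊥ X | ∅.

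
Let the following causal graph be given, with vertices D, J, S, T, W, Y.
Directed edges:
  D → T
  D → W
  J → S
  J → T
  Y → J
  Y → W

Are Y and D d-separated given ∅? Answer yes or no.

Bayes-Ball from Y | ∅ reaches {J,S,T,W}.
D ∉ reach(Y|∅) ⇒ Y ⊥ D | ∅.

Yes — Y ⊥ D | ∅.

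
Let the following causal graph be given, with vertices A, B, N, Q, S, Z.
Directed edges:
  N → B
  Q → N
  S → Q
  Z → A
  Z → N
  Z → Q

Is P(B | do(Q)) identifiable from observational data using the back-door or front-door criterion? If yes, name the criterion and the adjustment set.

P(B|do(Q)): backdoor, adjust for {Z}.

desc(Q)\{Q}={B,N}; candidates ⊆ {A,S,Z}.
size 0: {}; under {} Q still reaches {A,B,N,S,Z} ∋ B.
{Z}: Q⊥B given {Z} in G with Q→· removed — back-door holds.
P(B|do(Q)) = Σ_{Z} P(B|Q,Z)·P(Z).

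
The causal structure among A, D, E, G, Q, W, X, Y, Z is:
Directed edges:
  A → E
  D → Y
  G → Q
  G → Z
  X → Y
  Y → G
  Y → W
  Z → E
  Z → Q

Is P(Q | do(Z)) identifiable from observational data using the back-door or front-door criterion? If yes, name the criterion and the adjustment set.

desc(Z)\{Z}={E,Q}; candidates ⊆ {A,D,G,W,X,Y}.
size 0: {}; under {} Z still reaches {D,G,Q,W,X,Y} ∋ Q.
{G}: Z⊥Q given {G} in G with Z→· removed — back-door holds.
P(Q|do(Z)) = Σ_{G} P(Q|Z,G)·P(G).

P(Q|do(Z)): backdoor, adjust for {G}.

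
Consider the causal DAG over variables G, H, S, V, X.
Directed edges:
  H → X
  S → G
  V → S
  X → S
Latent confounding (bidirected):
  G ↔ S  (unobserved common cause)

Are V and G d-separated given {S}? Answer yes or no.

No — V and G are d-connected given {S}.

Bayes-Ball from V | {S} reaches {G,H,X}.
G ∈ reach(V|{S}) ⇒ V ⊥̸ G | {S}.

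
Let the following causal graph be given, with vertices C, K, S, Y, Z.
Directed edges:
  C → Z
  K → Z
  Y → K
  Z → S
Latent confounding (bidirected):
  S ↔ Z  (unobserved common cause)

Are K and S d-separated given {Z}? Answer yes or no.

No — K and S are d-connected given {Z}.

Bayes-Ball from K | {Z} reaches {C,S,Y}.
S ∈ reach(K|{Z}) ⇒ K ⊥̸ S | {Z}.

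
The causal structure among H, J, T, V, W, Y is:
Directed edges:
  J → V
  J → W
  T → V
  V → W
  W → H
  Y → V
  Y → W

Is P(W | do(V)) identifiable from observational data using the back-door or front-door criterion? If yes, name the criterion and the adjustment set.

P(W|do(V)): backdoor, adjust for {J, Y}.

desc(V)\{V}={H,W}; candidates ⊆ {J,T,Y}.
size 0: {}; under {} V still reaches {H,J,T,W,Y} ∋ W.
size 1: {J}, {T}, {Y}; under {J} V still reaches {H,T,W,Y} ∋ W.
{J,Y}: V⊥W given {J,Y} in G with V→· removed — back-door holds.
P(W|do(V)) = Σ_{J,Y} P(W|V,J,Y)·P(J,Y).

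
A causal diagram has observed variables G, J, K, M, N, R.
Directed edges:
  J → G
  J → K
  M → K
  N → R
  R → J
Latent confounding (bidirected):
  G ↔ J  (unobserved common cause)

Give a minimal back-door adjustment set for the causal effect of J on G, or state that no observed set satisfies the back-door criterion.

desc(J)\{J}={G,K}; candidates ⊆ {M,N,R}.
J↔G: latent back-door arc(s) into J.
size 0: {}; under {} J still reaches {G,N,R} ∋ G.
size 1: {M}, {N}, {R}; under {M} J still reaches {G,N,R} ∋ G.
size 2: {M,N}, {M,R}, {N,R}; under {M,N} J still reaches {G,R} ∋ G.
J↔G cannot be blocked by any observed set — no back-door set.

J→G: no observed back-door set.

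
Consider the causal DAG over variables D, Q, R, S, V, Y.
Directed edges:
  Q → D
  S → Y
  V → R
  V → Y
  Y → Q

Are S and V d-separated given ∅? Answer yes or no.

Yes — S ⊥ V | ∅.

Bayes-Ball from S | ∅ reaches {D,Q,Y}.
V ∉ reach(S|∅) ⇒ S ⊥ V | ∅.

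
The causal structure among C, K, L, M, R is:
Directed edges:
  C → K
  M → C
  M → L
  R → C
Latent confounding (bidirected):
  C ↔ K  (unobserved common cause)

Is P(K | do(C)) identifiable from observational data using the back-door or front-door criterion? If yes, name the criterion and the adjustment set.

P(K|do(C)): not identifiable (no BD/FD set).

desc(C)\{C}={K}; candidates ⊆ {L,M,R}.
C↔K: latent back-door arc(s) into C.
size 0: {}; under {} C still reaches {K,L,M,R} ∋ K.
size 1: {L}, {M}, {R}; under {L} C still reaches {K,M,R} ∋ K.
size 2: {L,M}, {L,R}, {M,R}; under {L,M} C still reaches {K,R} ∋ K.
C↔K cannot be blocked by any observed set — no back-door set.
No mediator lies on a directed C→…→K path.
Neither criterion identifies P(K|do(C)) in this graph.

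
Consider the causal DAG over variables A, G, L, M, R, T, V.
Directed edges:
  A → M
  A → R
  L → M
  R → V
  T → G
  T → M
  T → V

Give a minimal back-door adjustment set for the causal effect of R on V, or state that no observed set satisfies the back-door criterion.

desc(R)\{R}={V}; candidates ⊆ {A,G,L,M,T}.
∅: R⊥V given ∅ in G with R→· removed — back-door holds.

R→V: minimal back-door set ∅.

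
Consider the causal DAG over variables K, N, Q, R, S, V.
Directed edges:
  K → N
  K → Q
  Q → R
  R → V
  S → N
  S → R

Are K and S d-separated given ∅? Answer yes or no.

Bayes-Ball from K | ∅ reaches {N,Q,R,V}.
S ∉ reach(K|∅) ⇒ K ⊥ S | ∅.

Yes — K ⊥ S | ∅.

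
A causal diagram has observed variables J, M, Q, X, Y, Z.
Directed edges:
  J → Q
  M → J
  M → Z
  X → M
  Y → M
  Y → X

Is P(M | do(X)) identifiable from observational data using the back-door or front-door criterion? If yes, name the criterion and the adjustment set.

P(M|do(X)): backdoor, adjust for {Y}.

desc(X)\{X}={J,M,Q,Z}; candidates ⊆ {Y}.
size 0: {}; under {} X still reaches {J,M,Q,Y,Z} ∋ M.
{Y}: X⊥M given {Y} in G with X→· removed — back-door holds.
P(M|do(X)) = Σ_{Y} P(M|X,Y)·P(Y).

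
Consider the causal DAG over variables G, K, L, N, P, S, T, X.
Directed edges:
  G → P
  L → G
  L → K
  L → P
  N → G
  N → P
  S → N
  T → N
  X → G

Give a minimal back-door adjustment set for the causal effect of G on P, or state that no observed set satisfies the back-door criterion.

desc(G)\{G}={P}; candidates ⊆ {K,L,N,S,T,X}.
size 0: {}; under {} G still reaches {K,L,N,P,S,T,X} ∋ P.
size 1: {K}, {L}, {N} …(+3); under {K} G still reaches {L,N,P,S,T,X} ∋ P.
{L,N}: G⊥P given {L,N} in G with G→· removed — back-door holds.

G→P: minimal back-door set {L, N}.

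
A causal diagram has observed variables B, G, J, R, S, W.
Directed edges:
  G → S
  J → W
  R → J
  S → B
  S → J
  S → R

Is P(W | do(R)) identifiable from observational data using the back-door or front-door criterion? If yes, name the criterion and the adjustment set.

P(W|do(R)): backdoor, adjust for {S}.

desc(R)\{R}={J,W}; candidates ⊆ {B,G,S}.
size 0: {}; under {} R still reaches {B,G,J,S,W} ∋ W.
{S}: R⊥W given {S} in G with R→· removed — back-door holds.
P(W|do(R)) = Σ_{S} P(W|R,S)·P(S).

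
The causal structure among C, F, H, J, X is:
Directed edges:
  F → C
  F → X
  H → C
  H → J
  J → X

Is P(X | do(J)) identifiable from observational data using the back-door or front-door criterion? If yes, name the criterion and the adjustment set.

P(X|do(J)): backdoor, adjust for ∅.

desc(J)\{J}={X}; candidates ⊆ {C,F,H}.
∅: J⊥X given ∅ in G with J→· removed — back-door holds.
P(X|do(J)) = P(X|J) — no adjustment needed.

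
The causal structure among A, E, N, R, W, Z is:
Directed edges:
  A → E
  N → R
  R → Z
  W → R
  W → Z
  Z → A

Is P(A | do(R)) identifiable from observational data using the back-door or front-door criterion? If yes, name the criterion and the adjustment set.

P(A|do(R)): backdoor, adjust for {W}.

desc(R)\{R}={A,E,Z}; candidates ⊆ {N,W}.
size 0: {}; under {} R still reaches {A,E,N,W,Z} ∋ A.
{W}: R⊥A given {W} in G with R→· removed — back-door holds.
P(A|do(R)) = Σ_{W} P(A|R,W)·P(W).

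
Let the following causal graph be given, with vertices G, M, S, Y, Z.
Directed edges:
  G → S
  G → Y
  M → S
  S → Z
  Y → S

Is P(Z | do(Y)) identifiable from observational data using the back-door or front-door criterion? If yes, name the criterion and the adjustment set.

desc(Y)\{Y}={S,Z}; candidates ⊆ {G,M}.
size 0: {}; under {} Y still reaches {G,S,Z} ∋ Z.
{G}: Y⊥Z given {G} in G with Y→· removed — back-door holds.
P(Z|do(Y)) = Σ_{G} P(Z|Y,G)·P(G).

P(Z|do(Y)): backdoor, adjust for {G}.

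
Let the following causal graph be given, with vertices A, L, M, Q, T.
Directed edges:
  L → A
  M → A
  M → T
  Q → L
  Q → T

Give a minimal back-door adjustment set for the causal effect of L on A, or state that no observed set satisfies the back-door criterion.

desc(L)\{L}={A}; candidates ⊆ {M,Q,T}.
∅: L⊥A given ∅ in G with L→· removed — back-door holds.

L→A: minimal back-door set ∅.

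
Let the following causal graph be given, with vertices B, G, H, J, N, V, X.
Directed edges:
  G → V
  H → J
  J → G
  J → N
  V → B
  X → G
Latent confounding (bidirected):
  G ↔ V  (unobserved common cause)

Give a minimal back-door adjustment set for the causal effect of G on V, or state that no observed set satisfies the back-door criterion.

G→V: no observed back-door set.

desc(G)\{G}={B,V}; candidates ⊆ {H,J,N,X}.
G↔V: latent back-door arc(s) into G.
size 0: {}; under {} G still reaches {B,H,J,N,V,X} ∋ V.
size 1: {H}, {J}, {N} …(+1); under {H} G still reaches {B,J,N,V,X} ∋ V.
size 2: {H,J}, {H,N}, {H,X} …(+3); under {H,J} G still reaches {B,V,X} ∋ V.
G↔V cannot be blocked by any observed set — no back-door set.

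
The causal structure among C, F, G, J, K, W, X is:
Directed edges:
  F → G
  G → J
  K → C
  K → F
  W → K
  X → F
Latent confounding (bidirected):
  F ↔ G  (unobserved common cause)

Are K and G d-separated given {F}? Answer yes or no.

Bayes-Ball from K | {F} reaches {C,G,J,W,X}.
G ∈ reach(K|{F}) ⇒ K ⊥̸ G | {F}.

No — K and G are d-connected given {F}.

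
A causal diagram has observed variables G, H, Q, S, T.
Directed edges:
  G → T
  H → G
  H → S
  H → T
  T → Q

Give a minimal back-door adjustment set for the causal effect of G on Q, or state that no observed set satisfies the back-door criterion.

G→Q: minimal back-door set {H}.

desc(G)\{G}={Q,T}; candidates ⊆ {H,S}.
size 0: {}; under {} G still reaches {H,Q,S,T} ∋ Q.
{H}: G⊥Q given {H} in G with G→· removed — back-door holds.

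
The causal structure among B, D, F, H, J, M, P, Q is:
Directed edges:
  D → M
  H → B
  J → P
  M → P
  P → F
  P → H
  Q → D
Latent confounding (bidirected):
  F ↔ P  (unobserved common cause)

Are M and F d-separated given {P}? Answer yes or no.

Bayes-Ball from M | {P} reaches {D,F,J,Q}.
F ∈ reach(M|{P}) ⇒ M ⊥̸ F | {P}.

No — M and F are d-connected given {P}.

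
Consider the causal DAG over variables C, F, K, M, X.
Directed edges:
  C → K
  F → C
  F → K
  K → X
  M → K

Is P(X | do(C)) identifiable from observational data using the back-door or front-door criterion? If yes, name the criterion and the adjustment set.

desc(C)\{C}={K,X}; candidates ⊆ {F,M}.
size 0: {}; under {} C still reaches {F,K,X} ∋ X.
{F}: C⊥X given {F} in G with C→· removed — back-door holds.
P(X|do(C)) = Σ_{F} P(X|C,F)·P(F).

P(X|do(C)): backdoor, adjust for {F}.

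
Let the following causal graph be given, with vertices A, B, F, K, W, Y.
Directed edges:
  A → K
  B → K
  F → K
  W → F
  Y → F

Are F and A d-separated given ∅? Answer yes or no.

Bayes-Ball from F | ∅ reaches {K,W,Y}.
A ∉ reach(F|∅) ⇒ F ⊥ A | ∅.

Yes — F ⊥ A | ∅.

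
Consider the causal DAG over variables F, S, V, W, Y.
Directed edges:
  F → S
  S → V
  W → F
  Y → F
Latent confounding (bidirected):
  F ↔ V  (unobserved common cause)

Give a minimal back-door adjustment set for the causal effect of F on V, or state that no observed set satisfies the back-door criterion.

desc(F)\{F}={S,V}; candidates ⊆ {W,Y}.
F↔V: latent back-door arc(s) into F.
size 0: {}; under {} F still reaches {V,W,Y} ∋ V.
size 1: {W}, {Y}; under {W} F still reaches {V,Y} ∋ V.
size 2: {W,Y}; under {W,Y} F still reaches {V} ∋ V.
F↔V cannot be blocked by any observed set — no back-door set.

F→V: no observed back-door set.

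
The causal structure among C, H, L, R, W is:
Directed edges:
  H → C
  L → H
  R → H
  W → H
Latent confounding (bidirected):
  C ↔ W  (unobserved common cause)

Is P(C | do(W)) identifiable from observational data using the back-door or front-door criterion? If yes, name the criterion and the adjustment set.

P(C|do(W)): frontdoor, adjust for {H}.

desc(W)\{W}={C,H}; candidates ⊆ {L,R}.
W↔C: latent back-door arc(s) into W.
size 0: {}; under {} W still reaches {C} ∋ C.
size 1: {L}, {R}; under {L} W still reaches {C} ∋ C.
size 2: {L,R}; under {L,R} W still reaches {C} ∋ C.
W↔C cannot be blocked by any observed set — no back-door set.
{H}: (i) intercepts every directed W→C path; (ii) no back-door W→{H}; (iii) {W} blocks every back-door {H}→C. Front-door holds.
P(C|do(W)) = Σ_{H} P(H|W) Σ_{W'} P(C|H,W')P(W').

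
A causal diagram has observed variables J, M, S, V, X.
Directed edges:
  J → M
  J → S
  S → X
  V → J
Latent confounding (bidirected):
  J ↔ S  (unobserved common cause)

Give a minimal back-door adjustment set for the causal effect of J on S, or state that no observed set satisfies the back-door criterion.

J→S: no observed back-door set.

desc(J)\{J}={M,S,X}; candidates ⊆ {V}.
J↔S: latent back-door arc(s) into J.
size 0: {}; under {} J still reaches {S,V,X} ∋ S.
size 1: {V}; under {V} J still reaches {S,X} ∋ S.
J↔S cannot be blocked by any observed set — no back-door set.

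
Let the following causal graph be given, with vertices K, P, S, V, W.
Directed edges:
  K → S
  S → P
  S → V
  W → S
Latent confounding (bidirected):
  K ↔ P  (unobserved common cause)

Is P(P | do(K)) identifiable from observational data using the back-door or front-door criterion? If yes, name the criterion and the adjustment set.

desc(K)\{K}={P,S,V}; candidates ⊆ {W}.
K↔P: latent back-door arc(s) into K.
size 0: {}; under {} K still reaches {P} ∋ P.
size 1: {W}; under {W} K still reaches {P} ∋ P.
K↔P cannot be blocked by any observed set — no back-door set.
{S}: (i) intercepts every directed K→P path; (ii) no back-door K→{S}; (iii) {K} blocks every back-door {S}→P. Front-door holds.
P(P|do(K)) = Σ_{S} P(S|K) Σ_{K'} P(P|S,K')P(K').

P(P|do(K)): frontdoor, adjust for {S}.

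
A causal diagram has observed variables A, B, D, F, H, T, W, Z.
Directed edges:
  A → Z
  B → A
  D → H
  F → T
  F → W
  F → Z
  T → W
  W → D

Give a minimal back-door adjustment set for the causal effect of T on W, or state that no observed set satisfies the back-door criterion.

T→W: minimal back-door set {F}.

desc(T)\{T}={D,H,W}; candidates ⊆ {A,B,F,Z}.
size 0: {}; under {} T still reaches {D,F,H,W,Z} ∋ W.
{F}: T⊥W given {F} in G with T→· removed — back-door holds.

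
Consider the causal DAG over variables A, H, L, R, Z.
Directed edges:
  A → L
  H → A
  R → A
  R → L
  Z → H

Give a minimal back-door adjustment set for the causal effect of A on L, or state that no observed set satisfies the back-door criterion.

desc(A)\{A}={L}; candidates ⊆ {H,R,Z}.
size 0: {}; under {} A still reaches {H,L,R,Z} ∋ L.
{R}: A⊥L given {R} in G with A→· removed — back-door holds.

A→L: minimal back-door set {R}.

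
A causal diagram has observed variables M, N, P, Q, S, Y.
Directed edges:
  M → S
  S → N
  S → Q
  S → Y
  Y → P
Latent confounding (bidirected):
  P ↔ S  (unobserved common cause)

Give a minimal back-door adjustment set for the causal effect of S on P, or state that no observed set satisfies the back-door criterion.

desc(S)\{S}={N,P,Q,Y}; candidates ⊆ {M}.
S↔P: latent back-door arc(s) into S.
size 0: {}; under {} S still reaches {M,P} ∋ P.
size 1: {M}; under {M} S still reaches {P} ∋ P.
S↔P cannot be blocked by any observed set — no back-door set.

S→P: no observed back-door set.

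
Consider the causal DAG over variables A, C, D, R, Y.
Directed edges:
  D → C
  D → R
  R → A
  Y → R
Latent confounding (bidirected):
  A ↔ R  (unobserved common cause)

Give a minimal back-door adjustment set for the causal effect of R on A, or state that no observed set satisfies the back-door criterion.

desc(R)\{R}={A}; candidates ⊆ {C,D,Y}.
R↔A: latent back-door arc(s) into R.
size 0: {}; under {} R still reaches {A,C,D,Y} ∋ A.
size 1: {C}, {D}, {Y}; under {C} R still reaches {A,D,Y} ∋ A.
size 2: {C,D}, {C,Y}, {D,Y}; under {C,D} R still reaches {A,Y} ∋ A.
R↔A cannot be blocked by any observed set — no back-door set.

R→A: no observed back-door set.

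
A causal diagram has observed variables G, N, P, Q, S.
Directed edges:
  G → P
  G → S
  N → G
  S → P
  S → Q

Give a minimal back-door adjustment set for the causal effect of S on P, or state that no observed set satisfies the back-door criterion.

S→P: minimal back-door set {G}.

desc(S)\{S}={P,Q}; candidates ⊆ {G,N}.
size 0: {}; under {} S still reaches {G,N,P} ∋ P.
{G}: S⊥P given {G} in G with S→· removed — back-door holds.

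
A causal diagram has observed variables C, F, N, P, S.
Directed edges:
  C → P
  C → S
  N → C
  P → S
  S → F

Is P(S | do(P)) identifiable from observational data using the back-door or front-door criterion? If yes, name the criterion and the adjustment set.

P(S|do(P)): backdoor, adjust for {C}.

desc(P)\{P}={F,S}; candidates ⊆ {C,N}.
size 0: {}; under {} P still reaches {C,F,N,S} ∋ S.
{C}: P⊥S given {C} in G with P→· removed — back-door holds.
P(S|do(P)) = Σ_{C} P(S|P,C)·P(C).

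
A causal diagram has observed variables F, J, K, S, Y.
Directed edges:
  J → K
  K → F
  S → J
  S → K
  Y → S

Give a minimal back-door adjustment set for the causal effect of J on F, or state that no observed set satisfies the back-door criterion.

desc(J)\{J}={F,K}; candidates ⊆ {S,Y}.
size 0: {}; under {} J still reaches {F,K,S,Y} ∋ F.
{S}: J⊥F given {S} in G with J→· removed — back-door holds.

J→F: minimal back-door set {S}.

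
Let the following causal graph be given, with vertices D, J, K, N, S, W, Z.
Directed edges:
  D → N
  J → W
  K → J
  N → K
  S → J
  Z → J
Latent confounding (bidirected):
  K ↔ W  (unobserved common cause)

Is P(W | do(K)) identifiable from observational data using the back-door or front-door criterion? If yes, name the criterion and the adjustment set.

desc(K)\{K}={J,W}; candidates ⊆ {D,N,S,Z}.
K↔W: latent back-door arc(s) into K.
size 0: {}; under {} K still reaches {D,N,W} ∋ W.
size 1: {D}, {N}, {S} …(+1); under {D} K still reaches {N,W} ∋ W.
size 2: {D,N}, {D,S}, {D,Z} …(+3); under {D,N} K still reaches {W} ∋ W.
K↔W cannot be blocked by any observed set — no back-door set.
{J}: (i) intercepts every directed K→W path; (ii) no back-door K→{J}; (iii) {K} blocks every back-door {J}→W. Front-door holds.
P(W|do(K)) = Σ_{J} P(J|K) Σ_{K'} P(W|J,K')P(K').

P(W|do(K)): frontdoor, adjust for {J}.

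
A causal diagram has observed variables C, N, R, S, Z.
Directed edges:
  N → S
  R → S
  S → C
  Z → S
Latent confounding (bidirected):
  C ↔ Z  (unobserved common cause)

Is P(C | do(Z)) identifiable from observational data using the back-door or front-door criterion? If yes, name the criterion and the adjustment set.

P(C|do(Z)): frontdoor, adjust for {S}.

desc(Z)\{Z}={C,S}; candidates ⊆ {N,R}.
Z↔C: latent back-door arc(s) into Z.
size 0: {}; under {} Z still reaches {C} ∋ C.
size 1: {N}, {R}; under {N} Z still reaches {C} ∋ C.
size 2: {N,R}; under {N,R} Z still reaches {C} ∋ C.
Z↔C cannot be blocked by any observed set — no back-door set.
{S}: (i) intercepts every directed Z→C path; (ii) no back-door Z→{S}; (iii) {Z} blocks every back-door {S}→C. Front-door holds.
P(C|do(Z)) = Σ_{S} P(S|Z) Σ_{Z'} P(C|S,Z')P(Z').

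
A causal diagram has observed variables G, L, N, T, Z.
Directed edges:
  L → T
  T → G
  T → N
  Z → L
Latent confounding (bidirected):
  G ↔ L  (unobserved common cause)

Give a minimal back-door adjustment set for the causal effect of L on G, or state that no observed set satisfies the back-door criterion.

desc(L)\{L}={G,N,T}; candidates ⊆ {Z}.
L↔G: latent back-door arc(s) into L.
size 0: {}; under {} L still reaches {G,Z} ∋ G.
size 1: {Z}; under {Z} L still reaches {G} ∋ G.
L↔G cannot be blocked by any observed set — no back-door set.

L→G: no observed back-door set.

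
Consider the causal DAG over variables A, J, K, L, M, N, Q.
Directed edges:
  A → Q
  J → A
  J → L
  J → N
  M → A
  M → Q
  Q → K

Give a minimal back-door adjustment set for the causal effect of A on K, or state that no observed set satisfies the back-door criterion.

A→K: minimal back-door set {M}.

desc(A)\{A}={K,Q}; candidates ⊆ {J,L,M,N}.
size 0: {}; under {} A still reaches {J,K,L,M,N,Q} ∋ K.
{M}: A⊥K given {M} in G with A→· removed — back-door holds.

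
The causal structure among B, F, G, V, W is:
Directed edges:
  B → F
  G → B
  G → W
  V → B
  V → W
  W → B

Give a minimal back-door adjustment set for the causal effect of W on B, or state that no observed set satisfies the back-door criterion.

W→B: minimal back-door set {G, V}.

desc(W)\{W}={B,F}; candidates ⊆ {G,V}.
size 0: {}; under {} W still reaches {B,F,G,V} ∋ B.
size 1: {G}, {V}; under {G} W still reaches {B,F,V} ∋ B.
{G,V}: W⊥B given {G,V} in G with W→· removed — back-door holds.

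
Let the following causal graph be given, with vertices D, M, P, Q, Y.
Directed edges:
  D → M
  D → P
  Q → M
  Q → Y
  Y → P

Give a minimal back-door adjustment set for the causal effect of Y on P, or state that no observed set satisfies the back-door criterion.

Y→P: minimal back-door set ∅.

desc(Y)\{Y}={P}; candidates ⊆ {D,M,Q}.
∅: Y⊥P given ∅ in G with Y→· removed — back-door holds.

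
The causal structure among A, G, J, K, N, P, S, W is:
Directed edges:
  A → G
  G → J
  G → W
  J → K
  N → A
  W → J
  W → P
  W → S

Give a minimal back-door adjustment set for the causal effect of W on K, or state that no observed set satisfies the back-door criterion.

W→K: minimal back-door set {G}.

desc(W)\{W}={J,K,P,S}; candidates ⊆ {A,G,N}.
size 0: {}; under {} W still reaches {A,G,J,K,N} ∋ K.
{G}: W⊥K given {G} in G with W→· removed — back-door holds.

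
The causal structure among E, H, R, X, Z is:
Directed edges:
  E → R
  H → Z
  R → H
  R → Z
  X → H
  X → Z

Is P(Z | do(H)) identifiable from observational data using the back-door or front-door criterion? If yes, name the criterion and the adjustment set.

desc(H)\{H}={Z}; candidates ⊆ {E,R,X}.
size 0: {}; under {} H still reaches {E,R,X,Z} ∋ Z.
size 1: {E}, {R}, {X}; under {E} H still reaches {R,X,Z} ∋ Z.
{R,X}: H⊥Z given {R,X} in G with H→· removed — back-door holds.
P(Z|do(H)) = Σ_{R,X} P(Z|H,R,X)·P(R,X).

P(Z|do(H)): backdoor, adjust for {R, X}.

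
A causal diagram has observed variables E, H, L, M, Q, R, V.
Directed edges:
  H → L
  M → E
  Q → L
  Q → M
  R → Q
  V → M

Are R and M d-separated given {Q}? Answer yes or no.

Bayes-Ball from R | {Q} reaches ∅.
M ∉ reach(R|{Q}) ⇒ R ⊥ M | {Q}.

Yes — R ⊥ M | {Q}.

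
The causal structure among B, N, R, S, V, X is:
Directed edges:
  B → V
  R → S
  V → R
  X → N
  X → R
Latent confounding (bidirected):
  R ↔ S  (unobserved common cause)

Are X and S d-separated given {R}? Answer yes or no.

No — X and S are d-connected given {R}.

Bayes-Ball from X | {R} reaches {B,N,S,V}.
S ∈ reach(X|{R}) ⇒ X ⊥̸ S | {R}.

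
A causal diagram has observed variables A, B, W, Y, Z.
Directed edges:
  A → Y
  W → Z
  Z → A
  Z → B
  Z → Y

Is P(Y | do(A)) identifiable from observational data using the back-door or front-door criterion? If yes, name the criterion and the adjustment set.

P(Y|do(A)): backdoor, adjust for {Z}.

desc(A)\{A}={Y}; candidates ⊆ {B,W,Z}.
size 0: {}; under {} A still reaches {B,W,Y,Z} ∋ Y.
{Z}: A⊥Y given {Z} in G with A→· removed — back-door holds.
P(Y|do(A)) = Σ_{Z} P(Y|A,Z)·P(Z).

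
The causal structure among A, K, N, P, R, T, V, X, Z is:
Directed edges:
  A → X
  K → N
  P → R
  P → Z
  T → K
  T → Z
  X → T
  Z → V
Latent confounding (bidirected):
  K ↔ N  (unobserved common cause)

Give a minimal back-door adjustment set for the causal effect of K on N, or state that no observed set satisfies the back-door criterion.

desc(K)\{K}={N}; candidates ⊆ {A,P,R,T,V,X,Z}.
K↔N: latent back-door arc(s) into K.
size 0: {}; under {} K still reaches {A,N,T,V,X,Z} ∋ N.
size 1: {A}, {P}, {R} …(+4); under {A} K still reaches {N,T,V,X,Z} ∋ N.
size 2: {A,P}, {A,R}, {A,T} …(+18); under {A,P} K still reaches {N,T,V,X,Z} ∋ N.
K↔N cannot be blocked by any observed set — no back-door set.

K→N: no observed back-door set.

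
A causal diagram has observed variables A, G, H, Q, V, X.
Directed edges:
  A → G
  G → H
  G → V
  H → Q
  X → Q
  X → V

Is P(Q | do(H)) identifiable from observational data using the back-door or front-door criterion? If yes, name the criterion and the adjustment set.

P(Q|do(H)): backdoor, adjust for ∅.

desc(H)\{H}={Q}; candidates ⊆ {A,G,V,X}.
∅: H⊥Q given ∅ in G with H→· removed — back-door holds.
P(Q|do(H)) = P(Q|H) — no adjustment needed.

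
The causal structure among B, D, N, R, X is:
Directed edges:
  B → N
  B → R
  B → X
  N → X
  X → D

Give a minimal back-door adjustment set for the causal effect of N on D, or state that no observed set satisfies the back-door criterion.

desc(N)\{N}={D,X}; candidates ⊆ {B,R}.
size 0: {}; under {} N still reaches {B,D,R,X} ∋ D.
{B}: N⊥D given {B} in G with N→· removed — back-door holds.

N→D: minimal back-door set {B}.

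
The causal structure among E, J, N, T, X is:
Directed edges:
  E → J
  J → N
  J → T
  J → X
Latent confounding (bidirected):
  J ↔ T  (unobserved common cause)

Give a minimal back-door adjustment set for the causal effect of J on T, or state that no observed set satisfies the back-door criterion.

desc(J)\{J}={N,T,X}; candidates ⊆ {E}.
J↔T: latent back-door arc(s) into J.
size 0: {}; under {} J still reaches {E,T} ∋ T.
size 1: {E}; under {E} J still reaches {T} ∋ T.
J↔T cannot be blocked by any observed set — no back-door set.

J→T: no observed back-door set.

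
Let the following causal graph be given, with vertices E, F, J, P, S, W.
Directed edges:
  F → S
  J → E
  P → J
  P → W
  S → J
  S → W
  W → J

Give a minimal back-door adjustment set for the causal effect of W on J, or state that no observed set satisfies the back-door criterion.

W→J: minimal back-door set {P, S}.

desc(W)\{W}={E,J}; candidates ⊆ {F,P,S}.
size 0: {}; under {} W still reaches {E,F,J,P,S} ∋ J.
size 1: {F}, {P}, {S}; under {F} W still reaches {E,J,P,S} ∋ J.
{P,S}: W⊥J given {P,S} in G with W→· removed — back-door holds.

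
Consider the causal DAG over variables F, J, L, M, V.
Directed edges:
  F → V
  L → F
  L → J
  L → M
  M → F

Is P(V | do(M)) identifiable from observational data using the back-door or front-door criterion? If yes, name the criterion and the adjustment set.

P(V|do(M)): backdoor, adjust for {L}.

desc(M)\{M}={F,V}; candidates ⊆ {J,L}.
size 0: {}; under {} M still reaches {F,J,L,V} ∋ V.
{L}: M⊥V given {L} in G with M→· removed — back-door holds.
P(V|do(M)) = Σ_{L} P(V|M,L)·P(L).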